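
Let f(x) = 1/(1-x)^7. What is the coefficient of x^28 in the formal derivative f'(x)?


Differentiate: d/dx [ 1/(1-x)^r ] = r / (1-x)^(r+1).
Here r = 7, so f'(x) = 7 / (1-x)^8.
The expansion of 1/(1-x)^(r+1) has coefficient of x^n equal to C(n+r, r).
So the coefficient of x^28 in f'(x) is
7 * C(35, 7) = 7 * 6724520 = 47071640

47071640


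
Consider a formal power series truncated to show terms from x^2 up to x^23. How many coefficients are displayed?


From x^2 to x^23 inclusive, the count is 23 - 2 + 1 = 22.

22


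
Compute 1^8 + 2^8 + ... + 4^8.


This power sum has a closed form given by Faulhaber's formula
sum_{k=1}^{m} k^p = (1 / (p + 1)) * sum_{j=0}^{p} C(p + 1, j) B_j m^(p + 1 - j),
but for small m direct computation is fastest:
1 + 256 + 6561 + 65536 = 72354.

72354


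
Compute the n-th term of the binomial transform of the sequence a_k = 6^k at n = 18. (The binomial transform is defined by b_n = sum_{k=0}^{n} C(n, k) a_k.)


With a_k = 6^k, b_n = sum_{k=0}^{n} C(n, k) 6^k = (1 + 6)^n by the binomial theorem.
For n = 18: (1 + 6)^18 = 7^18 = 1628413597910449.

1628413597910449


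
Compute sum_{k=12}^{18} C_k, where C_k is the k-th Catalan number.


C_12 through C_18: 208012, 742900, 2674440, 9694845, 35357670, 129644790, 477638700
Sum = 208012 + 742900 + 2674440 + 9694845 + 35357670 + 129644790 + 477638700
= 655961357

655961357


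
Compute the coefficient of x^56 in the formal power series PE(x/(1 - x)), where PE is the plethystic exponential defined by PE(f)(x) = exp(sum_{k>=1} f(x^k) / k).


For f(x) = x/(1 - x) we have
sum_{k>=1} f(x^k) / k = sum_{k>=1} (1/k) * x^k / (1 - x^k) = sum_{k, m >= 1} x^(k m) / k,
which after exponentiating simplifies to
PE(x/(1 - x)) = prod_{k>=1} 1 / (1 - x^k).
This is the generating function for the partition function p(n), so the coefficient of x^56 is p(56).
Computing p(56) by dynamic programming over parts 1, 2, ..., 56: p(56) = 526823.

526823


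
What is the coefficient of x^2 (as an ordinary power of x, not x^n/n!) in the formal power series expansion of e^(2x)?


The exponential series is e^y = sum_{k>=0} y^k / k!. Substituting y = 2x gives
e^(2x) = sum_{k>=0} 2^k x^k / k!.
So the coefficient of x^n is a^n/n! with a = 2, n = 2:
2^2 / 2! = 4/2 = 2

2


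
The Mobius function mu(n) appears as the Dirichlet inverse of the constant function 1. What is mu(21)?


21 = 3 * 7 (all distinct primes).
mu(21) = (-1)^2 = 1

1


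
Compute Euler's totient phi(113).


phi(n) counts integers in [1, n] coprime to n. Using the multiplicative formula phi(n) = n * prod_{p | n} (1 - 1/p):
113 = 113, so
phi(113) = 113 * (1 - 1/113) = 112.

112


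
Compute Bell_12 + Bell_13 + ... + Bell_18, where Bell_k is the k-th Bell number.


Recall Bell_k counts set partitions of a k-set (with Bell_0 = 1 by convention).
Bell_12 through Bell_18: 4213597, 27644437, 190899322, 1382958545, 10480142147, 82864869804, 682076806159
Sum = 4213597 + 27644437 + 190899322 + 1382958545 + 10480142147 + 82864869804 + 682076806159 = 777027534011.

777027534011


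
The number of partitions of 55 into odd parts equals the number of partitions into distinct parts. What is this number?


Computing partitions of 55 into odd parts (1, 3, 5, ...):
Using the generating function prod_{k>=0} 1/(1-x^(2k+1)),
the count is 6378

6378


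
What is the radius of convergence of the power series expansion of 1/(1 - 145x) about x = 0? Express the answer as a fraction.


Expanding 1/(1 - 145x) = sum_{k>=0} 145^k x^k, the series converges when |145x| < 1, i.e., |x| < 1/145.
So the radius of convergence is 1/145 = 1/145.

1/145


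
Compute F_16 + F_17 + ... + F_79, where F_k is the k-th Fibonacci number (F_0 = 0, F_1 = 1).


Use the identity sum_{k=0}^{N} F_k = F_{N+2} - 1 (which follows from F_{k+2} - F_{k+1} = F_k). Then
sum_{k=16}^{79} F_k = (F_{81} - 1) - (F_{17} - 1) = F_{81} - F_{17}.
Computing: F_{81} = 37889062373143906, F_{17} = 1597, so
Sum = 37889062373143906 - 1597 = 37889062373142309.

37889062373142309


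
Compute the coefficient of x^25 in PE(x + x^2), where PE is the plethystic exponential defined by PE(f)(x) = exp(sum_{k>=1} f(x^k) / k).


With f(x) = x + x^2, the exponent is sum_{k>=1} (x^k + x^(2k)) / k = -ln(1 - x) - ln(1 - x^2). Exponentiating:
PE(x + x^2) = 1 / ((1 - x)(1 - x^2)).
This is the generating function for partitions of n into parts of size 1 or 2. The number of 2's can be any j in 0..12, and the rest are 1's, so
[x^25] = floor(25/2) + 1 = 13.

13


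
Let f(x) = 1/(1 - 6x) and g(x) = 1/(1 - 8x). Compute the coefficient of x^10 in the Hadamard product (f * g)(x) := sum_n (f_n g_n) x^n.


f has coefficients f_k = 6^k and g has coefficients g_k = 8^k, so the Hadamard product has coefficient (f*g)_k = 6^k * 8^k = 48^k.
For k = 10: 48^10 = 64925062108545024.

64925062108545024


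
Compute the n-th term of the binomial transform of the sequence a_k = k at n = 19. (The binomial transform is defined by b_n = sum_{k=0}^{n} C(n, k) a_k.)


With a_k = k, b_n = sum_{k=0}^{n} C(n, k) k. Using k * C(n, k) = n * C(n-1, k-1) gives b_n = n * sum_{k>=1} C(n-1, k-1) = n * 2^(n-1).
For n = 19: 19 * 2^18 = 19 * 262144 = 4980736.

4980736


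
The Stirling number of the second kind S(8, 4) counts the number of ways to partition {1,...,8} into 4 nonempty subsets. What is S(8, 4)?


Using the explicit formula S(n,k) = (1/k!) sum_{j=0}^{k} (-1)^(k-j) C(k,j) j^n:
S(8, 4) = 1701
Equivalently, S(n,k) is n! times the coefficient of x^n in the EGF (e^x - 1)^k / k!.

1701


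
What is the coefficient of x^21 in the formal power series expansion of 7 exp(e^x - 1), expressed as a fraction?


exp(e^x - 1) is the exponential generating function for the Bell numbers Bell_k: exp(e^x - 1) = sum_{k>=0} Bell_k x^k / k!.
So the coefficient of x^21 in 7 exp(e^x - 1) is 7 Bell_21 / 21!.
Computing: Bell_21 = 474869816156751 and 21! = 51090942171709440000, giving
7 * 474869816156751/51090942171709440000 = 158289938718917/2432902008176640000.

158289938718917/2432902008176640000


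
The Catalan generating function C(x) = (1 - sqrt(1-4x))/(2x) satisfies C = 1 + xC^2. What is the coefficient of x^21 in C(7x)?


Substituting x -> 7x scales the n-th coefficient by 7^n, so [x^21] C(7x) = 7^21 * C_21.
C_21 = C(2*21, 21)/(22) = 538257874440/22 = 24466267020.
So 7^21 * 24466267020 = 558545864083284007 * 24466267020 = 13665532253578254033757549140.

13665532253578254033757549140


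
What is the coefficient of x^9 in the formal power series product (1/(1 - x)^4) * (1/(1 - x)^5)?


Combine the factors: (1/(1 - x)^4) * (1/(1 - x)^5) = 1/(1 - x)^9.
Then use 1/(1 - x)^r = sum_{k>=0} C(k + r - 1, r - 1) x^k with r = 9 and k = 9:
C(17, 8) = 24310.

24310


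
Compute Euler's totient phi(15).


phi(n) counts integers in [1, n] coprime to n. Using the multiplicative formula phi(n) = n * prod_{p | n} (1 - 1/p):
15 = 3 * 5, so
phi(15) = 15 * (1 - 1/3) * (1 - 1/5) = 8.

8


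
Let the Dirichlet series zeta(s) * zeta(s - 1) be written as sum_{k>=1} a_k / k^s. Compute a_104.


Convolution gives a_k = sum_{d | k} d * 1 = sum_{d | k} d = sigma(k), the sum of positive divisors of k.
For k = 104, the divisors are 1, 2, 4, 8, 13, 26, 52, 104, so
sigma(104) = 1 + 2 + 4 + 8 + 13 + 26 + 52 + 104 = 210.

210


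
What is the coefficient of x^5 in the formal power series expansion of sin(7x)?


The Maclaurin series is sin(t) = sum_{k>=0} (-1)^k t^(2k+1) / (2k+1)!, so substituting t = 7x, only odd powers of x are nonzero, with coefficient of x^(2k+1) equal to (-1)^k 7^(2k+1) / (2k+1)!.
Write 5 = 2*2 + 1, giving the coefficient (-1)^2 * 7^5 / 5! = 16807/120 = 16807/120.

16807/120


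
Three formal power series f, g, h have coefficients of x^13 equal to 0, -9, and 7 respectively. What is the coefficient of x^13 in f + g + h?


Series addition is componentwise:
0 + -9 + 7
= -2

-2


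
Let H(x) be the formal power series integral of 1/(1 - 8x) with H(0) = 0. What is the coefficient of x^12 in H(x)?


1/(1 - 8x) = sum_{k>=0} 8^k x^k. Integrating termwise with H(0) = 0:
H(x) = sum_{k>=0} 8^k x^(k+1) / (k+1) = sum_{m>=1} 8^(m-1) x^m / m.
For m = 12: 8^11/12 = 8589934592/12 = 2147483648/3.

2147483648/3


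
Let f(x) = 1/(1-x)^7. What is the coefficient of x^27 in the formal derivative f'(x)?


Differentiate: d/dx [ 1/(1-x)^r ] = r / (1-x)^(r+1).
Here r = 7, so f'(x) = 7 / (1-x)^8.
The expansion of 1/(1-x)^(r+1) has coefficient of x^n equal to C(n+r, r).
So the coefficient of x^27 in f'(x) is
7 * C(34, 7) = 7 * 5379616 = 37657312

37657312


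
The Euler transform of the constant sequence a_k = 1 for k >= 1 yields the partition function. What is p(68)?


The Euler transform converts the sequence a_k = 1 into the number of integer partitions.
Using the recurrence or dynamic programming:
p(68) = 3087735

3087735


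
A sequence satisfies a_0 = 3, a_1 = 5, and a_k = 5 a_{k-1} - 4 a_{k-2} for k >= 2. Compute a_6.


The characteristic equation is t^2 - 5 t + 4 = 0, with roots r_1 = 4 and r_2 = 1 (so c_1 = r_1 + r_2, c_2 = -r_1 r_2 as required).
One can use the closed form a_n = A r_1^n + B r_2^n, but direct iteration is more reliable:
a_0 = 3, a_1 = 5, a_2 = 13, a_3 = 45, a_4 = 173, a_5 = 685, a_6 = 2733.
So a_6 = 2733.

2733


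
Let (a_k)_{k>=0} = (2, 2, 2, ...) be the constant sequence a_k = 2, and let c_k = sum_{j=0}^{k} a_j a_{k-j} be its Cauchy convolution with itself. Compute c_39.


Since a_j = 2 for all j >= 0, the convolution sum becomes
c_k = sum_{j=0}^{k} 2 * 2 = 4 * (k + 1).
Equivalently, the generating function of (a_k) is 2/(1 - x) and its square is 4/(1 - x)^2 = sum_{k>=0} 4(k + 1) x^k.
For k = 39: 4 * 40 = 160.

160


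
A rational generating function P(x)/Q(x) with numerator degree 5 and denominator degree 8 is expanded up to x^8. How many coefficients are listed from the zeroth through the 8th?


Expanding up to x^8 gives the coefficients for x^0, x^1, ..., x^8.
That is 8 + 1 = 9 coefficients in total.

9


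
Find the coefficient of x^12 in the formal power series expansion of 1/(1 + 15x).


Write 1/(1 + c x) = 1/(1 - (-c) x) and apply the geometric-series identity
1/(1 - y) = sum_{k>=0} y^k to get 1/(1 + c x) = sum_{k>=0} (-c)^k x^k.
So the coefficient of x^k is (-c)^k = (-1)^k * c^k.
Here c = 15 and k = 12:
(-15)^12 = 1 * 129746337890625 = 129746337890625

129746337890625


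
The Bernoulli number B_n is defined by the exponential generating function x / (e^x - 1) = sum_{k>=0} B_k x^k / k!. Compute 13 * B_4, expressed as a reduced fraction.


Bernoulli numbers can also be computed recursively via B_0 = 1 and sum_{j=0}^{m} C(m+1, j) B_j = 0 for m >= 1. Odd-index Bernoulli numbers vanish for k >= 3.
Computing B_4 = -1/30, so 13 * B_4 = 13 * -1/30 = -13/30.

-13/30


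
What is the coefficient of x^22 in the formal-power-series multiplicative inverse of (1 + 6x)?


The inverse is 1/(1 + 6x). Apply the geometric identity 1/(1 - y) = sum_{k>=0} y^k with y = -6x:
1/(1 + 6x) = sum_{k>=0} (-6)^k x^k.
So the coefficient of x^22 is (-6)^22 = 131621703842267136.

131621703842267136


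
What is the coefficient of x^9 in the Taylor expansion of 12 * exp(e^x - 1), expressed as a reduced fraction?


exp(e^x - 1) = sum_{k>=0} Bell_k x^k / k!, where Bell_k is the k-th Bell number.
So the coefficient of x^9 is 12 * Bell_9 / 9!.
Computing: Bell_9 = 21147 and 9! = 362880, giving
12 * 21147/362880 = 1007/1440.

1007/1440


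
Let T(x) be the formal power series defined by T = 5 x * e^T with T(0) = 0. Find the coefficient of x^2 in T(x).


Apply the Lagrange inversion formula: if T = 5 x * phi(T) with phi(t) = e^t, then
[x^n] T = 5^n * (1/n) [t^(n-1)] phi(t)^n = 5^n * (1/n) [t^(n-1)] e^(n t) = 5^n * (1/n) * n^(n-1) / (n-1)! = 5^n * n^(n-1) / n!.
When c = 1 this is the Cayley count of rooted labeled trees on n vertices, divided by n!.
For n = 2: 5^2 * 2^1 / 2! = 25 * 2/2 = 25.

25


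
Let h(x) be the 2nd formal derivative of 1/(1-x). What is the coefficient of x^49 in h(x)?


Differentiating 2 times: d^2/dx^2 [1/(1-x)] = 2!/(1-x)^3.
The expansion 1/(1-x)^3 = sum_{k>=0} C(k+2, 2) x^k, so the coefficient of x^n in 2!/(1-x)^3 is 2! * C(n+2, 2).
For n = 49: 2 * C(51, 2) = 2 * 1275 = 2550

2550


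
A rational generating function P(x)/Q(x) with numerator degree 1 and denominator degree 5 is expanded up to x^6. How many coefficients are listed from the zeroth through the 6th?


Expanding up to x^6 gives the coefficients for x^0, x^1, ..., x^6.
That is 6 + 1 = 7 coefficients in total.

7


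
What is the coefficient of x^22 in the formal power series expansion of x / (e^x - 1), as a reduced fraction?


The exponential generating function for Bernoulli numbers is
x / (e^x - 1) = sum_{k>=0} B_k x^k / k!.
So the coefficient of x^22 in x / (e^x - 1) is B_22 / 22!.
Computing: B_22 = 854513/138, 22! = 1124000727777607680000, giving
854513/138 / 1124000727777607680000 = 77683/14101100039391805440000.

77683/14101100039391805440000


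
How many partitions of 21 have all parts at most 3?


Using the generating function (1-x)^(-1)(1-x^2)^(-1)(1-x^3)^(-1),
the coefficient of x^21 counts these restricted partitions.
Result = 48

48


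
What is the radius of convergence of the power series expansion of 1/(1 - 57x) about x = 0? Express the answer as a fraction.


Expanding 1/(1 - 57x) = sum_{k>=0} 57^k x^k, the series converges when |57x| < 1, i.e., |x| < 1/57.
So the radius of convergence is 1/57 = 1/57.

1/57


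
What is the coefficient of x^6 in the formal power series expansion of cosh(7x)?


The Maclaurin series is cosh(t) = sum_{m>=0} t^(2m) / (2m)!, so substituting t = 7x, only even powers of x are nonzero, with coefficient of x^(2m) equal to 7^(2m) / (2m)!.
For x^6 the coefficient is 7^6/6! = 117649/720 = 117649/720.

117649/720


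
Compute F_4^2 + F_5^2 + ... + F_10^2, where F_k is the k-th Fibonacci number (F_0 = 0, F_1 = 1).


There is a standard identity sum_{k=0}^{N} F_k^2 = F_N * F_{N+1} (proved inductively from the telescoping relation F_k^2 = F_k F_{k+1} - F_{k-1} F_k). Then
sum_{k=4}^{10} F_k^2 = F_10 F_11 - F_3 F_4.
Computing: F_10 = 55, F_11 = 89, F_3 = 2, F_4 = 3.
Sum = 55 * 89 - 2 * 3 = 4889.

4889


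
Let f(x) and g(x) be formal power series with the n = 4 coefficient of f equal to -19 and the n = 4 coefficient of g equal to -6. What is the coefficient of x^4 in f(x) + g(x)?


Addition of formal power series is termwise.
The coefficient of x^4 in f + g = -19 + -6
= -25

-25


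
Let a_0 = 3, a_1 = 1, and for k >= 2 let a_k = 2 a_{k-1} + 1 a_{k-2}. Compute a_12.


Iterating the recurrence forward:
a_0 = 3
a_1 = 1
a_2 = 2*1 + 1*3 = 5
a_3 = 2*5 + 1*1 = 11
a_4 = 2*11 + 1*5 = 27
a_5 = 2*27 + 1*11 = 65
a_6 = 2*65 + 1*27 = 157
a_7 = 2*157 + 1*65 = 379
a_8 = 2*379 + 1*157 = 915
a_9 = 2*915 + 1*379 = 2209
a_10 = 2*2209 + 1*915 = 5333
a_11 = 2*5333 + 1*2209 = 12875
a_12 = 2*12875 + 1*5333 = 31083
So a_12 = 31083.

31083


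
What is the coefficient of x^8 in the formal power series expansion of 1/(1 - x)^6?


The negative binomial / multiset identity is
1/(1 - x)^r = sum_{k>=0} C(k + r - 1, r - 1) x^k.
Here r = 6 and k = 8, so the coefficient is
C(8 + 5, 5) = C(13, 5)
= 1287

1287


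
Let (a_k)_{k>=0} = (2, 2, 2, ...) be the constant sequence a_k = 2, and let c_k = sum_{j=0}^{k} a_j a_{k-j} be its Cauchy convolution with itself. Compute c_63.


Since a_j = 2 for all j >= 0, the convolution sum becomes
c_k = sum_{j=0}^{k} 2 * 2 = 4 * (k + 1).
Equivalently, the generating function of (a_k) is 2/(1 - x) and its square is 4/(1 - x)^2 = sum_{k>=0} 4(k + 1) x^k.
For k = 63: 4 * 64 = 256.

256


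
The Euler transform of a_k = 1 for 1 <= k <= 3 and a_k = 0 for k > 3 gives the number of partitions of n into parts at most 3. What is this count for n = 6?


Partitions of 6 into parts at most 3:
Using generating function (1-x)^(-1)(1-x^2)^(-1)(1-x^3)^(-1),
the coefficient of x^6 = 7

7


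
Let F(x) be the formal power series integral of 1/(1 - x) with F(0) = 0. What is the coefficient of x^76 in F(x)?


1/(1 - x) = sum_{k>=0} x^k. Integrating termwise and using F(0) = 0 gives
F(x) = sum_{k>=0} x^(k+1) / (k+1) = sum_{m>=1} x^m / m = -ln(1 - x).
So the coefficient of x^76 is 1/76 = 1/76.

1/76


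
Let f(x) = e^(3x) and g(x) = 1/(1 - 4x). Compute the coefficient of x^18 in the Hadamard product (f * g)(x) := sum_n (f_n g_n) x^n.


Expanding: f_k = 3^k/k! (from e^(3x)) and g_k = 4^k (from 1/(1 - 4x)). So the Hadamard coefficient (f * g)_k = 3^k 4^k / k! = (12)^k / k!.
For k = 18: 12^18/18! = 26623333280885243904/6402373705728000 = 61917364224/14889875.

61917364224/14889875


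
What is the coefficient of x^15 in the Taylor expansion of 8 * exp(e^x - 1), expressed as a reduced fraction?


exp(e^x - 1) = sum_{k>=0} Bell_k x^k / k!, where Bell_k is the k-th Bell number.
So the coefficient of x^15 is 8 * Bell_15 / 15!.
Computing: Bell_15 = 1382958545 and 15! = 1307674368000, giving
8 * 1382958545/1307674368000 = 276591709/32691859200.

276591709/32691859200


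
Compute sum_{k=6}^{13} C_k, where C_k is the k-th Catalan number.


C_6 through C_13: 132, 429, 1430, 4862, 16796, 58786, 208012, 742900
Sum = 132 + 429 + 1430 + 4862 + 16796 + 58786 + 208012 + 742900
= 1033347

1033347


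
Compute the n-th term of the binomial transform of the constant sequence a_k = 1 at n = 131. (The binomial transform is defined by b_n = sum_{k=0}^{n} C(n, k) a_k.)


With a_k = 1 for all k, b_n = sum_{k=0}^{n} C(n, k) = 2^n by the binomial theorem.
For n = 131: 2^131 = 2722258935367507707706996859454145691648.

2722258935367507707706996859454145691648


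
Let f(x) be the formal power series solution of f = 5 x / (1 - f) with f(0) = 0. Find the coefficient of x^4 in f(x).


Apply Lagrange inversion: f = 5 x * phi(f) with phi(t) = 1/(1 - t), so
[x^n] f = 5^n * (1/n) [t^(n-1)] phi(t)^n = 5^n * (1/n) [t^(n-1)] (1 - t)^(-n) = 5^n * (1/n) C(2n - 2, n - 1) = 5^n * C_{n-1}.
For n = 4: C_3 = C(6, 3) / 4 = 20/4 = 5.
With the 5^4 = 625 factor, the coefficient is 625 * 5 = 3125.

3125


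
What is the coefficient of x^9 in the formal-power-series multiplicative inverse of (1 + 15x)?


The inverse is 1/(1 + 15x). Apply the geometric identity 1/(1 - y) = sum_{k>=0} y^k with y = -15x:
1/(1 + 15x) = sum_{k>=0} (-15)^k x^k.
So the coefficient of x^9 is (-15)^9 = -38443359375.

-38443359375


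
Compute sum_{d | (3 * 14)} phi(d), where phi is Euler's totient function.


First, 3 * 14 = 42. One classical identity is sum_{d | n} phi(d) = n (each k in [1, n] has a unique gcd with n, and among the k's with gcd(k, n) = n/d there are phi(d) of them). So the sum equals 42. We also verify directly:
Divisors of 42: 1, 2, 3, 6, 7, 14, 21, 42.
phi values: 1, 1, 2, 2, 6, 6, 12, 12.
Sum = 42.

42


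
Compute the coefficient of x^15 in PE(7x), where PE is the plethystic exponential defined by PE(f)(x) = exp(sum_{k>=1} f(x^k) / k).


With f(x) = 7x, the exponent is sum_{k>=1} 7 x^k / k = 7 * (-ln(1 - x)). Exponentiating:
PE(7x) = exp(-7 ln(1 - x)) = 1/(1 - x)^7.
By the negative binomial expansion, [x^n] 1/(1 - x)^7 = C(n + 6, 6).
For n = 15: C(21, 6) = 54264.

54264


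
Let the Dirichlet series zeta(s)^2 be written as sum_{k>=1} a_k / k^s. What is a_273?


The Dirichlet convolution of the constant function 1 with itself gives (1 * 1)(k) = sum_{d | k} 1 = d(k), the number of positive divisors of k.
Since zeta(s) = sum_{k>=1} 1/k^s, we have zeta(s)^2 = sum_{k>=1} d(k)/k^s, so a_k = d(k).
For k = 273: the divisors are 1, 3, 7, 13, 21, 39, 91, 273.
Count = 8.

8


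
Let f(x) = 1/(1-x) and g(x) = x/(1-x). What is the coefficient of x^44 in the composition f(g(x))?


First simplify the composition: f(g(x)) = 1/(1 - x/(1-x)) = (1-x)/((1-x) - x) = (1-x)/(1-2x).
Now extract the coefficient. Write (1-x)/(1-2x) = 1/(1-2x) - x/(1-2x).
The coefficient of x^n in 1/(1-2x) is 2^n, and in x/(1-2x) is 2^(n-1) (for n >= 1).
So the coefficient of x^44 is 2^44 - 2^43 = 17592186044416 - 8796093022208 = 8796093022208.

8796093022208


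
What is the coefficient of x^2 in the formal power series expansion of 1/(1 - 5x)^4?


The general identity 1/(1 - c x)^r = sum_{k>=0} c^k C(k + r - 1, r - 1) x^k follows by substituting y = c x into 1/(1 - y)^r = sum_{k>=0} C(k + r - 1, r - 1) y^k.
For c = 5, r = 4, k = 2:
5^2 * C(5, 3) = 25 * 10 = 250.

250


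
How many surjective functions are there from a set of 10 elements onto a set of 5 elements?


By inclusion-exclusion on which target elements are missed, the number of surjections from an n-set onto a k-set is
surj(n, k) = sum_{j=0}^{k} (-1)^j C(k, j) (k - j)^n.
Equivalently surj(n, k) = k! * S(n, k), where S(n, k) is the Stirling number of the second kind.
For n = 10, k = 5:
S(10, 5) = 42525, so
surj = 5! * 42525 = 120 * 42525 = 5103000.

5103000


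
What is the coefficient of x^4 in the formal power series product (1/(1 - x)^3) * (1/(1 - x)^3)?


Combine the factors: (1/(1 - x)^3) * (1/(1 - x)^3) = 1/(1 - x)^6.
Then use 1/(1 - x)^r = sum_{k>=0} C(k + r - 1, r - 1) x^k with r = 6 and k = 4:
C(9, 5) = 126.

126


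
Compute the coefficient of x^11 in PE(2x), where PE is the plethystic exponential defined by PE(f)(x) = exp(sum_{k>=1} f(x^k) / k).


With f(x) = 2x, the exponent is sum_{k>=1} 2 x^k / k = 2 * (-ln(1 - x)). Exponentiating:
PE(2x) = exp(-2 ln(1 - x)) = 1/(1 - x)^2.
By the negative binomial expansion, [x^n] 1/(1 - x)^2 = C(n + 1, 1).
For n = 11: C(12, 1) = 12.

12


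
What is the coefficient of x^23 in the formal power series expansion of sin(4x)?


The Maclaurin series is sin(t) = sum_{k>=0} (-1)^k t^(2k+1) / (2k+1)!, so substituting t = 4x, only odd powers of x are nonzero, with coefficient of x^(2k+1) equal to (-1)^k 4^(2k+1) / (2k+1)!.
Write 23 = 2*11 + 1, giving the coefficient (-1)^11 * 4^23 / 23! = -70368744177664/25852016738884976640000 = -134217728/49308808782358125.

-134217728/49308808782358125


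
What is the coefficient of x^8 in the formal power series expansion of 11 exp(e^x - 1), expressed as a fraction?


exp(e^x - 1) is the exponential generating function for the Bell numbers Bell_k: exp(e^x - 1) = sum_{k>=0} Bell_k x^k / k!.
So the coefficient of x^8 in 11 exp(e^x - 1) is 11 Bell_8 / 8!.
Computing: Bell_8 = 4140 and 8! = 40320, giving
11 * 4140/40320 = 253/224.

253/224


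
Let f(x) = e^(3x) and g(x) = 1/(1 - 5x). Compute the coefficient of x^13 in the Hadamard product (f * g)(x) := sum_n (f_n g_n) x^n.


Expanding: f_k = 3^k/k! (from e^(3x)) and g_k = 5^k (from 1/(1 - 5x)). So the Hadamard coefficient (f * g)_k = 3^k 5^k / k! = (15)^k / k!.
For k = 13: 15^13/13! = 1946195068359375/6227020800 = 320361328125/1025024.

320361328125/1025024


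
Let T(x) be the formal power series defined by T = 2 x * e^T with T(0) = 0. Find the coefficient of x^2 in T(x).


Apply the Lagrange inversion formula: if T = 2 x * phi(T) with phi(t) = e^t, then
[x^n] T = 2^n * (1/n) [t^(n-1)] phi(t)^n = 2^n * (1/n) [t^(n-1)] e^(n t) = 2^n * (1/n) * n^(n-1) / (n-1)! = 2^n * n^(n-1) / n!.
When c = 1 this is the Cayley count of rooted labeled trees on n vertices, divided by n!.
For n = 2: 2^2 * 2^1 / 2! = 4 * 2/2 = 4.

4


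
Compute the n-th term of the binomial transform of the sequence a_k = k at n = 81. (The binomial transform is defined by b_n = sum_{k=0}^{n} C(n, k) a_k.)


With a_k = k, b_n = sum_{k=0}^{n} C(n, k) k. Using k * C(n, k) = n * C(n-1, k-1) gives b_n = n * sum_{k>=1} C(n-1, k-1) = n * 2^(n-1).
For n = 81: 81 * 2^80 = 81 * 1208925819614629174706176 = 97922991388784963151200256.

97922991388784963151200256


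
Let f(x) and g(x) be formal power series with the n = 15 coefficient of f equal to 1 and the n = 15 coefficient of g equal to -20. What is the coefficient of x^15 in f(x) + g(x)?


Addition of formal power series is termwise.
The coefficient of x^15 in f + g = 1 + -20
= -19

-19


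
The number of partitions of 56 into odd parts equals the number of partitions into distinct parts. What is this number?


Computing partitions of 56 into odd parts (1, 3, 5, ...):
Using the generating function prod_{k>=0} 1/(1-x^(2k+1)),
the count is 7108

7108


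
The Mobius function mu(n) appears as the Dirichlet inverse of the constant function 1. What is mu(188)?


188 has a squared prime factor, so mu(188) = 0.
Factorization reveals a repeated prime.

0


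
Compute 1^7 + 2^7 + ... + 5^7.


This power sum has a closed form given by Faulhaber's formula
sum_{k=1}^{m} k^p = (1 / (p + 1)) * sum_{j=0}^{p} C(p + 1, j) B_j m^(p + 1 - j),
but for small m direct computation is fastest:
1 + 128 + 2187 + 16384 + 78125 = 96825.

96825


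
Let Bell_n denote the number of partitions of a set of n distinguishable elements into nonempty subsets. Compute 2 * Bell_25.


Bell_25 can be computed from the Bell triangle or from Dobinski's identity Bell_n = (1/e) * sum_{k>=0} k^n / k!.
Computing Bell_25 = 4638590332229999353.
Then 2 * 4638590332229999353 = 9277180664459998706.

9277180664459998706


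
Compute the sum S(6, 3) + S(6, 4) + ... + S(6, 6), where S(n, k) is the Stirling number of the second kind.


By definition, S(n, k) counts partitions of an n-set into exactly k nonempty blocks.
Computing row n = 6 for k = 3..6:
S(6, k): 90, 65, 15, 1
Sum = 171.

171


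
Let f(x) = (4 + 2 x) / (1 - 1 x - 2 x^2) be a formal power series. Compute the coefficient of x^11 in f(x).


Write f(x) = sum_{k>=0} a_k x^k. Multiplying both sides by 1 - 1 x - 2 x^2 gives
(1 - 1 x - 2 x^2) sum_{k>=0} a_k x^k = 4 + 2 x.
Matching coefficients:
 x^0: a_0 = 4
 x^1: a_1 - 1 a_0 = 2  =>  a_1 = 1*4 + 2 = 6
 x^k (k >= 2): a_k = 1 a_{k-1} + 2 a_{k-2}.
Iterating: a_2 = 14, a_3 = 26, a_4 = 54, a_5 = 106, a_6 = 214, a_7 = 426, a_8 = 854, a_9 = 1706, a_10 = 3414, a_11 = 6826.
So the coefficient of x^11 is 6826.

6826


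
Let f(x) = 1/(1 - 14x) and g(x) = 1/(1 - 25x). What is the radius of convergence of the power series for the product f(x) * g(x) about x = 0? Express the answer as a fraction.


The radius of 1/(1 - 14x) is 1/14 (nearest singularity at x = 1/14), and the radius of 1/(1 - 25x) is 1/25.
The product f(x)*g(x) = 1/((1 - 14x)(1 - 25x)) has singularities at both 1/14 and 1/25, so its radius of convergence is the distance to the nearest one:
min(1/14, 1/25) = 1/25.

1/25


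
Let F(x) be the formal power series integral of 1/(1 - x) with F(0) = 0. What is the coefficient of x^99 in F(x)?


1/(1 - x) = sum_{k>=0} x^k. Integrating termwise and using F(0) = 0 gives
F(x) = sum_{k>=0} x^(k+1) / (k+1) = sum_{m>=1} x^m / m = -ln(1 - x).
So the coefficient of x^99 is 1/99 = 1/99.

1/99


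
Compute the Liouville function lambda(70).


The Liouville function is lambda(k) = (-1)^Omega(k), where Omega(k) counts the prime factors of k with multiplicity.
Factoring: 70 = 2 * 5 * 7, so Omega(70) = 3.
lambda(70) = (-1)^3 = -1.

-1


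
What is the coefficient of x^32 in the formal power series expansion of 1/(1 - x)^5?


The negative binomial / multiset identity is
1/(1 - x)^r = sum_{k>=0} C(k + r - 1, r - 1) x^k.
Here r = 5 and k = 32, so the coefficient is
C(32 + 4, 4) = C(36, 4)
= 58905

58905


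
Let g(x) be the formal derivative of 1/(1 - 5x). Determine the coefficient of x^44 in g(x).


Differentiate termwise: d/dx sum_{k>=0} 5^k x^k = sum_{k>=1} k 5^k x^(k-1) = sum_{j>=0} (j+1) 5^(j+1) x^j.
Equivalently, d/dx [1/(1 - 5x)] = 5/(1 - 5x)^2.
For j = 44: 45 * 5^45 = 45 * 28421709430404007434844970703125 = 1278976924368180334568023681640625.

1278976924368180334568023681640625


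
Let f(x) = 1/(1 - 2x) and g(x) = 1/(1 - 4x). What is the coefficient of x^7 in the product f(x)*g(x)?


The coefficient of x^n in f*g is the Cauchy product: sum_{k=0}^{n} a^k * b^(n-k).
With a=2, b=4, n=7:
sum_{k=0}^{7} 2^k * 4^(7-k)
= 32640

32640


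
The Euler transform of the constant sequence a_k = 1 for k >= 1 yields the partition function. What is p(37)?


The Euler transform converts the sequence a_k = 1 into the number of integer partitions.
Using the recurrence or dynamic programming:
p(37) = 21637

21637


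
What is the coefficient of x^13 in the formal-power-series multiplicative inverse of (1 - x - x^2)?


Let the inverse be f(x) = sum_{k>=0} a_k x^k. From f(x) * (1 - x - x^2) = 1 and matching coefficients:
 x^0: a_0 = 1.
 x^1: a_1 - a_0 = 0, so a_1 = 1.
 x^k (k >= 2): a_k - a_{k-1} - a_{k-2} = 0, i.e. a_k = a_{k-1} + a_{k-2}.
This is the Fibonacci-type recurrence shifted so that a_0 = a_1 = 1.
Iterating: a_0=1, a_1=1, a_2=2, a_3=3, a_4=5, a_5=8, a_6=13, a_7=21, a_8=34, a_9=55, ...
a_13 = 377.

377


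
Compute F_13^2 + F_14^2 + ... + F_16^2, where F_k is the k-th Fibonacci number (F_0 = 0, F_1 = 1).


There is a standard identity sum_{k=0}^{N} F_k^2 = F_N * F_{N+1} (proved inductively from the telescoping relation F_k^2 = F_k F_{k+1} - F_{k-1} F_k). Then
sum_{k=13}^{16} F_k^2 = F_16 F_17 - F_12 F_13.
Computing: F_16 = 987, F_17 = 1597, F_12 = 144, F_13 = 233.
Sum = 987 * 1597 - 144 * 233 = 1542687.

1542687


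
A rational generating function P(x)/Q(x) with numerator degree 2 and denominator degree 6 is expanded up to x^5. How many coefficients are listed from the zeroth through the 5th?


Expanding up to x^5 gives the coefficients for x^0, x^1, ..., x^5.
That is 5 + 1 = 6 coefficients in total.

6


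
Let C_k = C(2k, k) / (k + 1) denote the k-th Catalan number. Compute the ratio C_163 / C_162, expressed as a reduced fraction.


Using C_k = (2k)! / (k! (k+1)!), the ratio C_{k+1}/C_k simplifies to
C_{k+1}/C_k = [(2k+2)! / ((k+1)! (k+2)!)] * [k! (k+1)! / (2k)!]
 = (2k+2)(2k+1) / ((k+1)(k+2)) = 2(2k+1) / (k+2).
For k = 162: 2(2*162 + 1) / (162 + 2) = 650/164 = 325/82.

325/82


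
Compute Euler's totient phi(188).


phi(n) counts integers in [1, n] coprime to n. Using the multiplicative formula phi(n) = n * prod_{p | n} (1 - 1/p):
188 = 2^2 * 47, so
phi(188) = 188 * (1 - 1/2) * (1 - 1/47) = 92.

92


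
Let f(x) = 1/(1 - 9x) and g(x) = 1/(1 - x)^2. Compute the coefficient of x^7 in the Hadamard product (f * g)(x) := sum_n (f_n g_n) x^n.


f has coefficients f_k = 9^k. For g = 1/(1 - x)^2 the coefficient is g_k = C(k + 1, 1) = k + 1. The Hadamard coefficient is (f * g)_k = 9^k * (k + 1).
For k = 7: 9^7 * 8 = 4782969 * 8 = 38263752.

38263752


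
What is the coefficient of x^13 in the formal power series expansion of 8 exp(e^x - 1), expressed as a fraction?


exp(e^x - 1) is the exponential generating function for the Bell numbers Bell_k: exp(e^x - 1) = sum_{k>=0} Bell_k x^k / k!.
So the coefficient of x^13 in 8 exp(e^x - 1) is 8 Bell_13 / 13!.
Computing: Bell_13 = 27644437 and 13! = 6227020800, giving
8 * 27644437/6227020800 = 27644437/778377600.

27644437/778377600


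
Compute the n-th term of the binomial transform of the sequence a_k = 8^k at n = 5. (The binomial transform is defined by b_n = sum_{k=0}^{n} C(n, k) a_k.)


With a_k = 8^k, b_n = sum_{k=0}^{n} C(n, k) 8^k = (1 + 8)^n by the binomial theorem.
For n = 5: (1 + 8)^5 = 9^5 = 59049.

59049


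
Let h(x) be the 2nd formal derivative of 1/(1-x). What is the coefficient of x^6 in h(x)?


Differentiating 2 times: d^2/dx^2 [1/(1-x)] = 2!/(1-x)^3.
The expansion 1/(1-x)^3 = sum_{k>=0} C(k+2, 2) x^k, so the coefficient of x^n in 2!/(1-x)^3 is 2! * C(n+2, 2).
For n = 6: 2 * C(8, 2) = 2 * 28 = 56

56


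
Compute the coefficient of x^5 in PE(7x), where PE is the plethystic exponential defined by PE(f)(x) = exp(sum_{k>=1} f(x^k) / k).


With f(x) = 7x, the exponent is sum_{k>=1} 7 x^k / k = 7 * (-ln(1 - x)). Exponentiating:
PE(7x) = exp(-7 ln(1 - x)) = 1/(1 - x)^7.
By the negative binomial expansion, [x^n] 1/(1 - x)^7 = C(n + 6, 6).
For n = 5: C(11, 6) = 462.

462


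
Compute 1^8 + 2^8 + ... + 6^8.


This power sum has a closed form given by Faulhaber's formula
sum_{k=1}^{m} k^p = (1 / (p + 1)) * sum_{j=0}^{p} C(p + 1, j) B_j m^(p + 1 - j),
but for small m direct computation is fastest:
1 + 256 + 6561 + 65536 + 390625 + 1679616 = 2142595.

2142595


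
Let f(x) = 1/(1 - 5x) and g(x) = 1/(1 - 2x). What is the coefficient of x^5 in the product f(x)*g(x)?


The coefficient of x^n in f*g is the Cauchy product: sum_{k=0}^{n} a^k * b^(n-k).
With a=5, b=2, n=5:
sum_{k=0}^{5} 5^k * 2^(5-k)
= 5187

5187


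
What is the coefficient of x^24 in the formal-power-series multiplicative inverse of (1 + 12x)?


The inverse is 1/(1 + 12x). Apply the geometric identity 1/(1 - y) = sum_{k>=0} y^k with y = -12x:
1/(1 + 12x) = sum_{k>=0} (-12)^k x^k.
So the coefficient of x^24 is (-12)^24 = 79496847203390844133441536.

79496847203390844133441536


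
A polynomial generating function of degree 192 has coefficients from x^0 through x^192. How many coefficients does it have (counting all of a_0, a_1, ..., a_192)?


A polynomial of degree 192 takes the form a_0 + a_1 x + ... + a_192 x^192.
The number of coefficients is 192 + 1 = 193.

193


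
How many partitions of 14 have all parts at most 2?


Using the generating function (1-x)^(-1)(1-x^2)^(-1),
the coefficient of x^14 counts these restricted partitions.
Result = 8

8


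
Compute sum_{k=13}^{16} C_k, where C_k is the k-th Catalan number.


C_13 through C_16: 742900, 2674440, 9694845, 35357670
Sum = 742900 + 2674440 + 9694845 + 35357670
= 48469855

48469855


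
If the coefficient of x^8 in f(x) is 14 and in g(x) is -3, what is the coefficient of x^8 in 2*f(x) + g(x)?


Scalar multiplication scales coefficients: 2 * 14 = 28.
Then add the g coefficient: 28 + -3
= 25

25


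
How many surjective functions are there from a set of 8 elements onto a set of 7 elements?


By inclusion-exclusion on which target elements are missed, the number of surjections from an n-set onto a k-set is
surj(n, k) = sum_{j=0}^{k} (-1)^j C(k, j) (k - j)^n.
Equivalently surj(n, k) = k! * S(n, k), where S(n, k) is the Stirling number of the second kind.
For n = 8, k = 7:
S(8, 7) = 28, so
surj = 7! * 28 = 5040 * 28 = 141120.

141120


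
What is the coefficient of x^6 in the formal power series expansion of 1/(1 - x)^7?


The negative binomial / multiset identity is
1/(1 - x)^r = sum_{k>=0} C(k + r - 1, r - 1) x^k.
Here r = 7 and k = 6, so the coefficient is
C(6 + 6, 6) = C(12, 6)
= 924

924


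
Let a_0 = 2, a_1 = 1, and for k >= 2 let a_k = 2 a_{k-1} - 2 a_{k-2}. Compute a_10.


Iterating the recurrence forward:
a_0 = 2
a_1 = 1
a_2 = 2*1 - 2*2 = -2
a_3 = 2*-2 - 2*1 = -6
a_4 = 2*-6 - 2*-2 = -8
a_5 = 2*-8 - 2*-6 = -4
a_6 = 2*-4 - 2*-8 = 8
a_7 = 2*8 - 2*-4 = 24
a_8 = 2*24 - 2*8 = 32
a_9 = 2*32 - 2*24 = 16
a_10 = 2*16 - 2*32 = -32
So a_10 = -32.

-32


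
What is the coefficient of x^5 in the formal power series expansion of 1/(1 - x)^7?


The expansion 1/(1 - x)^r = sum_{k>=0} C(k + r - 1, r - 1) x^k follows from the multiset / negative-binomial theorem (or from repeated differentiation of the geometric series).
For r = 7 and k = 5:
C(11, 6) = 39916800 / (720 * 120) = 462.

462


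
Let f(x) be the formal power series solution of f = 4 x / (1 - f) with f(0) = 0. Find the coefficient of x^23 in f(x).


Apply Lagrange inversion: f = 4 x * phi(f) with phi(t) = 1/(1 - t), so
[x^n] f = 4^n * (1/n) [t^(n-1)] phi(t)^n = 4^n * (1/n) [t^(n-1)] (1 - t)^(-n) = 4^n * (1/n) C(2n - 2, n - 1) = 4^n * C_{n-1}.
For n = 23: C_22 = C(44, 22) / 23 = 2104098963720/23 = 91482563640.
With the 4^23 = 70368744177664 factor, the coefficient is 70368744177664 * 91482563640 = 6437513117500026346536960.

6437513117500026346536960


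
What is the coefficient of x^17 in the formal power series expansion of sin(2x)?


The Maclaurin series is sin(t) = sum_{k>=0} (-1)^k t^(2k+1) / (2k+1)!, so substituting t = 2x, only odd powers of x are nonzero, with coefficient of x^(2k+1) equal to (-1)^k 2^(2k+1) / (2k+1)!.
Write 17 = 2*8 + 1, giving the coefficient (-1)^8 * 2^17 / 17! = 131072/355687428096000 = 4/10854718875.

4/10854718875


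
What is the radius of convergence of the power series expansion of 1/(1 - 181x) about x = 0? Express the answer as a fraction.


Expanding 1/(1 - 181x) = sum_{k>=0} 181^k x^k, the series converges when |181x| < 1, i.e., |x| < 1/181.
So the radius of convergence is 1/181 = 1/181.

1/181


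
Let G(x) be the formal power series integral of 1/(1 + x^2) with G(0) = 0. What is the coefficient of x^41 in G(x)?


1/(1 + x^2) = sum_{j>=0} (-1)^j x^(2j). Integrating termwise with G(0) = 0:
G(x) = sum_{j>=0} (-1)^j x^(2j+1) / (2j+1) = arctan(x).
Only odd powers are nonzero. For x^41 write 41 = 2*20 + 1, giving
(-1)^20 / 41 = 1/41 = 1/41.

1/41


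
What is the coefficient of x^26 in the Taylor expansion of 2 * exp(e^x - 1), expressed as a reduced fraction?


exp(e^x - 1) = sum_{k>=0} Bell_k x^k / k!, where Bell_k is the k-th Bell number.
So the coefficient of x^26 is 2 * Bell_26 / 26!.
Computing: Bell_26 = 49631246523618756274 and 26! = 403291461126605635584000000, giving
2 * 49631246523618756274/403291461126605635584000000 = 1459742544812316361/5930756781273612288000000.

1459742544812316361/5930756781273612288000000


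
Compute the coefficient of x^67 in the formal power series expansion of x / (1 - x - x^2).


Let f(x) = sum_{k>=0} a_k x^k. Multiplying f(x) * (1 - x - x^2) = x and matching coefficients gives a_0 = 0, a_1 = 1, and a_k = a_{k-1} + a_{k-2} for k >= 2. These are the Fibonacci numbers F_k.
Iterating from F_0 = 0, F_1 = 1:
F_0=0, F_1=1, F_2=1, F_3=2, F_4=3, F_5=5, F_6=8, F_7=13, F_8=21, F_9=34, ...
F_67 = 44945570212853.

44945570212853


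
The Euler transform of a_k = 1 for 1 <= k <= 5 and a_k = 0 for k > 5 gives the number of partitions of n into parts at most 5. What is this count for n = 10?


Partitions of 10 into parts at most 5:
Using generating function (1-x)^(-1)(1-x^2)^(-1)...(1-x^5)^(-1),
the coefficient of x^10 = 30

30


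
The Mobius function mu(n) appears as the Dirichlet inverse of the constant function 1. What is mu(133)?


133 = 7 * 19 (all distinct primes).
mu(133) = (-1)^2 = 1

1


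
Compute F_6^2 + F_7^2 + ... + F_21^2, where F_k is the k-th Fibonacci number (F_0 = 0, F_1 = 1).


There is a standard identity sum_{k=0}^{N} F_k^2 = F_N * F_{N+1} (proved inductively from the telescoping relation F_k^2 = F_k F_{k+1} - F_{k-1} F_k). Then
sum_{k=6}^{21} F_k^2 = F_21 F_22 - F_5 F_6.
Computing: F_21 = 10946, F_22 = 17711, F_5 = 5, F_6 = 8.
Sum = 10946 * 17711 - 5 * 8 = 193864566.

193864566


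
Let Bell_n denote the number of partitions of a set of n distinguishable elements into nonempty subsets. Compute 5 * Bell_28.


Bell_28 can be computed from the Bell triangle or from Dobinski's identity Bell_n = (1/e) * sum_{k>=0} k^n / k!.
Computing Bell_28 = 6160539404599934652455.
Then 5 * 6160539404599934652455 = 30802697022999673262275.

30802697022999673262275


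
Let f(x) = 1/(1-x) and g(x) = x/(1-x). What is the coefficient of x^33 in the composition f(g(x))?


First simplify the composition: f(g(x)) = 1/(1 - x/(1-x)) = (1-x)/((1-x) - x) = (1-x)/(1-2x).
Now extract the coefficient. Write (1-x)/(1-2x) = 1/(1-2x) - x/(1-2x).
The coefficient of x^n in 1/(1-2x) is 2^n, and in x/(1-2x) is 2^(n-1) (for n >= 1).
So the coefficient of x^33 is 2^33 - 2^32 = 8589934592 - 4294967296 = 4294967296.

4294967296


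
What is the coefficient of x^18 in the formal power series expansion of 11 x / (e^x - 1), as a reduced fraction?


The exponential generating function for Bernoulli numbers is
x / (e^x - 1) = sum_{k>=0} B_k x^k / k!.
So the coefficient of x^18 in 11 x / (e^x - 1) is 11 B_18 / 18!.
Computing: B_18 = 43867/798, 18! = 6402373705728000, giving
11 * 43867/798 / 6402373705728000 = 43867/464463110651904000.

43867/464463110651904000


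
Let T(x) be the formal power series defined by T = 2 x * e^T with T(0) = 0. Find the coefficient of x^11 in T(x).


Apply the Lagrange inversion formula: if T = 2 x * phi(T) with phi(t) = e^t, then
[x^n] T = 2^n * (1/n) [t^(n-1)] phi(t)^n = 2^n * (1/n) [t^(n-1)] e^(n t) = 2^n * (1/n) * n^(n-1) / (n-1)! = 2^n * n^(n-1) / n!.
When c = 1 this is the Cayley count of rooted labeled trees on n vertices, divided by n!.
For n = 11: 2^11 * 11^10 / 11! = 2048 * 25937424601/39916800 = 18863581528/14175.

18863581528/14175
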